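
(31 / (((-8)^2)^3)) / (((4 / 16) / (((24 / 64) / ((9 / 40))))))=155 / 196608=0.00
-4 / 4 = -1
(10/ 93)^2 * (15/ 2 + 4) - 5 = -42095/ 8649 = -4.87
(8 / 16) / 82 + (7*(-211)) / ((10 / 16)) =-1937819 / 820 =-2363.19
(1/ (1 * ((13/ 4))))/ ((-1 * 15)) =-4/ 195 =-0.02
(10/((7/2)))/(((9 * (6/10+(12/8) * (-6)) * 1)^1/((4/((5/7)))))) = -0.21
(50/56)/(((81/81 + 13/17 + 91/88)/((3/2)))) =14025/29309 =0.48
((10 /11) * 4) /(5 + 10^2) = 0.03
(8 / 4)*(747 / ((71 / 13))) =19422 / 71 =273.55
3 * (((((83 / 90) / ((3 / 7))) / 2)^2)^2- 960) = -81515390171279 / 28343520000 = -2875.98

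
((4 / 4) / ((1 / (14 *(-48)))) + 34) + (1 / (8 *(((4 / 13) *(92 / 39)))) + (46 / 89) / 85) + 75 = -562.82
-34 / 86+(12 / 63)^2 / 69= -516605 / 1308447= -0.39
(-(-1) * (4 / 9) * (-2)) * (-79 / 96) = 79 / 108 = 0.73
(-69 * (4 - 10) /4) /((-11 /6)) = -621 /11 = -56.45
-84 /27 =-28 /9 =-3.11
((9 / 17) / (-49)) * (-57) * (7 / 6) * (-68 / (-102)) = 57 / 119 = 0.48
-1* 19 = -19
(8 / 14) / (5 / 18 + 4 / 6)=72 / 119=0.61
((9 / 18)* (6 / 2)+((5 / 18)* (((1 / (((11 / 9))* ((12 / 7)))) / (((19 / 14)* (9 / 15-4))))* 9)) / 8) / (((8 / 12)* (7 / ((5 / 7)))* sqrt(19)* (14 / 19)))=0.07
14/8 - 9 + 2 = -21/4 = -5.25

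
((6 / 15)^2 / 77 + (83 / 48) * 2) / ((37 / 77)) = 159871 / 22200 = 7.20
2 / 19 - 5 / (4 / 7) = -657 / 76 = -8.64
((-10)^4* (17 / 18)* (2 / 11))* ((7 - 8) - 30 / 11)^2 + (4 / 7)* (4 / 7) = 14002921664 / 586971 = 23856.24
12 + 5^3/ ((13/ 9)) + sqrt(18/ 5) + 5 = 3 * sqrt(10)/ 5 + 1346/ 13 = 105.44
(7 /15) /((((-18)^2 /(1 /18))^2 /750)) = 0.00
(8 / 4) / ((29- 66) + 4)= -2 / 33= -0.06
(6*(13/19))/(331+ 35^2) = 39/14782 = 0.00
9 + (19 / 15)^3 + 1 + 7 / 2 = 15.53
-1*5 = -5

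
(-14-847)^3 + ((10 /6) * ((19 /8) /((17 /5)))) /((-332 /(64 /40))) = -10807312615187 /16932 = -638277381.01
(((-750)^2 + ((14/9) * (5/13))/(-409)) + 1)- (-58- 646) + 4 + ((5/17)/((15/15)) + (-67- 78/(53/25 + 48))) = 574018786898951/1019316753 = 563140.74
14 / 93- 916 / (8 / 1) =-21269 / 186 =-114.35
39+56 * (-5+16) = 655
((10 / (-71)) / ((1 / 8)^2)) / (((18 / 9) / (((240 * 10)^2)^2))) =-10616832000000000 / 71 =-149532845070422.54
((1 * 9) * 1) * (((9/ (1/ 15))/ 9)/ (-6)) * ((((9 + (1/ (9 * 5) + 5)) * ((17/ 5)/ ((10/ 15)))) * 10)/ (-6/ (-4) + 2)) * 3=-96543/ 7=-13791.86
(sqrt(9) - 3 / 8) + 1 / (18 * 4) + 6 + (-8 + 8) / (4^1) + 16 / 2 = 599 / 36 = 16.64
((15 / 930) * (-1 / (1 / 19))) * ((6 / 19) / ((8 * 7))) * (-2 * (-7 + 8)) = 3 / 868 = 0.00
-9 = -9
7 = 7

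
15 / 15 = 1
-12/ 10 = -6/ 5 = -1.20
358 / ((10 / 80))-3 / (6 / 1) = 2863.50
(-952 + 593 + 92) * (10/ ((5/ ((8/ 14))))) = -2136/ 7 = -305.14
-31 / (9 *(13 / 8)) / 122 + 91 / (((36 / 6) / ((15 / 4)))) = 56.86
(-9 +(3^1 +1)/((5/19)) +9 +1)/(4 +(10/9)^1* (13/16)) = 5832/1765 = 3.30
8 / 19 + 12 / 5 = 2.82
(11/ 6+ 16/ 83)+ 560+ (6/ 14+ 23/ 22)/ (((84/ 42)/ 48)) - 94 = 19303481/ 38346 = 503.40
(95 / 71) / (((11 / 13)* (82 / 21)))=25935 / 64042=0.40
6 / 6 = 1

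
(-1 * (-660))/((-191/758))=-500280/191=-2619.27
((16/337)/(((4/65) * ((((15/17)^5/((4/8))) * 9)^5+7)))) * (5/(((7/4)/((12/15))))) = 24005810035369353896388611162797120/1125663822251223247109843902752074824241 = 0.00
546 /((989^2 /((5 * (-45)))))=-122850 /978121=-0.13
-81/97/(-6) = 27/194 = 0.14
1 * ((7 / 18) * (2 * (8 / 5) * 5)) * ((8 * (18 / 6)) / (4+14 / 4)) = 896 / 45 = 19.91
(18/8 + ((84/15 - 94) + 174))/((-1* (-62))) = 1757/1240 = 1.42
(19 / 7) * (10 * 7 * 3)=570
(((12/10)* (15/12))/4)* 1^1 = 0.38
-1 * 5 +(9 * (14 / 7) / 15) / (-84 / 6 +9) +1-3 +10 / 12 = -6.41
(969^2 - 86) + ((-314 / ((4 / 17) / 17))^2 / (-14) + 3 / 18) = -6018396359 / 168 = -35823787.85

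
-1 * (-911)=911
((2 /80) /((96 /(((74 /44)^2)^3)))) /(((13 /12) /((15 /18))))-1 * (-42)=23774249918665 /565992480768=42.00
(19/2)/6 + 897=10783/12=898.58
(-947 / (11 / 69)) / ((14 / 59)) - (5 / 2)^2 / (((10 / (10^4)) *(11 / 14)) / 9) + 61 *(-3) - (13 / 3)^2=-134201797 / 1386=-96826.69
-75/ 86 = -0.87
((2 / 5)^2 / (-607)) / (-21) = 4 / 318675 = 0.00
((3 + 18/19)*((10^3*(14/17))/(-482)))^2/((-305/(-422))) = 23262750000000/369631491589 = 62.93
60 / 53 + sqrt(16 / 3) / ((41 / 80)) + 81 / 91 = 9753 / 4823 + 320 * sqrt(3) / 123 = 6.53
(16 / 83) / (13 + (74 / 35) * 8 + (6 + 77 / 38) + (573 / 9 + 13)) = 63840 / 37954489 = 0.00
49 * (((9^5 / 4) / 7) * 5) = 2066715 / 4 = 516678.75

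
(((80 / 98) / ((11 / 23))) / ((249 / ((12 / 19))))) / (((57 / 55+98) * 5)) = 3680 / 420906031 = 0.00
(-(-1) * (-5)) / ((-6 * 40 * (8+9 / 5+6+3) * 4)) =5 / 18048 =0.00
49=49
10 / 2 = 5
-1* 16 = -16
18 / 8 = 9 / 4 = 2.25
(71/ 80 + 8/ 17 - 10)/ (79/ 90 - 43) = 105777/ 515576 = 0.21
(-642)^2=412164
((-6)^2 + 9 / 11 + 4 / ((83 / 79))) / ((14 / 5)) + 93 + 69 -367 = -2434855 / 12782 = -190.49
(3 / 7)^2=0.18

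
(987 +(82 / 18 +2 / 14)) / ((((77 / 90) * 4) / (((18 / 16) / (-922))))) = -2811465 / 7951328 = -0.35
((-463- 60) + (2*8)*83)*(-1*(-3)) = 2415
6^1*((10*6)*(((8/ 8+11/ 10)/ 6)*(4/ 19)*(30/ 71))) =15120/ 1349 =11.21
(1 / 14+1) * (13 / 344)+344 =1656899 / 4816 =344.04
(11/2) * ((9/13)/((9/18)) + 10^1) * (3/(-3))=-62.62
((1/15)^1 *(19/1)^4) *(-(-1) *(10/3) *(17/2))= 2215457/9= 246161.89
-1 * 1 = -1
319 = 319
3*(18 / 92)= 27 / 46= 0.59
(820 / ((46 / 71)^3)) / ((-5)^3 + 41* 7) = 73371755 / 3942108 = 18.61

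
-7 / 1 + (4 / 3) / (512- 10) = -5269 / 753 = -7.00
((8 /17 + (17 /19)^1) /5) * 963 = 424683 /1615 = 262.96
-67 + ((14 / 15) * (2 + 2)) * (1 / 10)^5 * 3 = -4187493 / 62500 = -67.00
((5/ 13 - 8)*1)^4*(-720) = -69162912720/ 28561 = -2421585.82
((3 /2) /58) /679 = 3 /78764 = 0.00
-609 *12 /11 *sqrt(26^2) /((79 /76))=-14440608 /869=-16617.50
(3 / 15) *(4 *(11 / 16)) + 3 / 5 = 23 / 20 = 1.15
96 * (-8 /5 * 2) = -1536 /5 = -307.20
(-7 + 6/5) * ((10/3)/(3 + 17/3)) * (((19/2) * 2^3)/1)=-2204/13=-169.54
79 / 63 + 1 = 2.25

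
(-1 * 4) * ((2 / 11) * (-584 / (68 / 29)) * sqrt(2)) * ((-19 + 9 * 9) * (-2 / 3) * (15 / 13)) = -21000640 * sqrt(2) / 2431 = -12216.94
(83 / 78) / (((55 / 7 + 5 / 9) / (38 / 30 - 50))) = -424711 / 68900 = -6.16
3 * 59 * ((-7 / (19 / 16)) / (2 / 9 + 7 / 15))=-892080 / 589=-1514.57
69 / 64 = 1.08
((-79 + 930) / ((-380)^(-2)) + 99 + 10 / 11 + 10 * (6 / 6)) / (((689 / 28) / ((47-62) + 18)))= 113545287156 / 7579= 14981565.79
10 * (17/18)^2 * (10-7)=26.76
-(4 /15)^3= -64 /3375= -0.02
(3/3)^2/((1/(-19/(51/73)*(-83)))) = 2257.27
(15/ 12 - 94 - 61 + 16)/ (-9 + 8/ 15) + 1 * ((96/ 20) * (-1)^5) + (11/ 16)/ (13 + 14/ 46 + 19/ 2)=61281689/ 5328920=11.50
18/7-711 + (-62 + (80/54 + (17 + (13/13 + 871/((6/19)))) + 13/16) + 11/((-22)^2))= 2008.05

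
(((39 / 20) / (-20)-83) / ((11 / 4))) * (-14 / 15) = 28.20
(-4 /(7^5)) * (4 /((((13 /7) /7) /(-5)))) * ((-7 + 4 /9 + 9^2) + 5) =4400 /3087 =1.43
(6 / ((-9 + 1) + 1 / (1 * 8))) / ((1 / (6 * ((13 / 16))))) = -26 / 7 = -3.71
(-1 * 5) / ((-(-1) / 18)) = -90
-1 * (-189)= 189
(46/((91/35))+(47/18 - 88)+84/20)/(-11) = 5.77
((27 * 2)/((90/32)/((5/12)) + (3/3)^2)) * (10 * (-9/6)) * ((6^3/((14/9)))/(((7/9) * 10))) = -2834352/1519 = -1865.93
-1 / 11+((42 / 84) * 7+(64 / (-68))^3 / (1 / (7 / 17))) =5633291 / 1837462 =3.07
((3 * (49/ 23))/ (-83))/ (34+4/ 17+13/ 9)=-22491/ 10421231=-0.00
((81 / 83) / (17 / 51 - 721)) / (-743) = 243 / 133328378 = 0.00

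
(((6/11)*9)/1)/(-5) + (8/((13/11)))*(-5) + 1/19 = -472423/13585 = -34.78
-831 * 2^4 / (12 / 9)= -9972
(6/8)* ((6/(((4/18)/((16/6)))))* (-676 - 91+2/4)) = -41391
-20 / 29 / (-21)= 20 / 609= 0.03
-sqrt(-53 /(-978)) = -sqrt(51834) /978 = -0.23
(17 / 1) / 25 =17 / 25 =0.68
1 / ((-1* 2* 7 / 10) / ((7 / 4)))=-5 / 4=-1.25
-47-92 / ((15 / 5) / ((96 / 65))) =-5999 / 65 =-92.29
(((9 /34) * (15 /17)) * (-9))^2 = 1476225 /334084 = 4.42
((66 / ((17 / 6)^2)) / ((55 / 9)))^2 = 3779136 / 2088025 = 1.81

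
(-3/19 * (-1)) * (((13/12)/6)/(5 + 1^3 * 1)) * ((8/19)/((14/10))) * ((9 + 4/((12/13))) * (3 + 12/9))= 16900/204687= 0.08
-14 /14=-1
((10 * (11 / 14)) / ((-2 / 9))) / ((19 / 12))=-2970 / 133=-22.33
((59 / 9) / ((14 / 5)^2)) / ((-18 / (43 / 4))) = -63425 / 127008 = -0.50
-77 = -77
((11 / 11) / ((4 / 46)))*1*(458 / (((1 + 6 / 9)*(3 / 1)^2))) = 351.13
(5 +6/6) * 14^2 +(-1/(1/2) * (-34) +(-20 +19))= 1243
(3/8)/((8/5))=15/64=0.23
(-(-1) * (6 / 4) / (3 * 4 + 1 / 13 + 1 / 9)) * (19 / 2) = 6669 / 5704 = 1.17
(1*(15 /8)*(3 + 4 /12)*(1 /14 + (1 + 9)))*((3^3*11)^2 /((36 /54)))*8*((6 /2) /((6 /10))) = 4664050875 /14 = 333146491.07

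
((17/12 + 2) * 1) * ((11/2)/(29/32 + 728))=1804/69975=0.03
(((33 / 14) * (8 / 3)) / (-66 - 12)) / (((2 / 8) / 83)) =-7304 / 273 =-26.75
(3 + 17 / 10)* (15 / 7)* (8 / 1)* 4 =2256 / 7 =322.29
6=6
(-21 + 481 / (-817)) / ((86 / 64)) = -564416 / 35131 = -16.07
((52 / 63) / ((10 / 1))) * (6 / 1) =52 / 105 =0.50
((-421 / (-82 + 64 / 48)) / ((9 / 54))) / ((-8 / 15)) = -56835 / 968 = -58.71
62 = 62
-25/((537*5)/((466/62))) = -1165/16647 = -0.07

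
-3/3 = -1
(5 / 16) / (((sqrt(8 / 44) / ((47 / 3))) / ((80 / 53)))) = 1175 * sqrt(22) / 318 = 17.33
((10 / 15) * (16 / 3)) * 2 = 64 / 9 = 7.11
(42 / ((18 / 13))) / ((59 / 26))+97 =110.37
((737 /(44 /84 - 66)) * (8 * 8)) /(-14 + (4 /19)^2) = 16253664 /314875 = 51.62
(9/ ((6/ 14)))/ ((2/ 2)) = 21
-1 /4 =-0.25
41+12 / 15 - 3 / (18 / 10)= 602 / 15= 40.13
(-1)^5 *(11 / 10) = -1.10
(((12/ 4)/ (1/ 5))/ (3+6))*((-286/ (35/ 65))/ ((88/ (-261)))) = 73515/ 28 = 2625.54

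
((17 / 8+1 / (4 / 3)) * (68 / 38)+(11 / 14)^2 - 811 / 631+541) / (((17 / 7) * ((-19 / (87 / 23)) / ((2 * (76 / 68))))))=-55757666553 / 557836181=-99.95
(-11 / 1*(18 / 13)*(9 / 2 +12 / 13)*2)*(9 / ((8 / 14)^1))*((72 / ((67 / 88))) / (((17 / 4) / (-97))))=1080965305728 / 192491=5615666.74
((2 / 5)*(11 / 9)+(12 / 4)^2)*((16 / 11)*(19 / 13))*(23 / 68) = 746396 / 109395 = 6.82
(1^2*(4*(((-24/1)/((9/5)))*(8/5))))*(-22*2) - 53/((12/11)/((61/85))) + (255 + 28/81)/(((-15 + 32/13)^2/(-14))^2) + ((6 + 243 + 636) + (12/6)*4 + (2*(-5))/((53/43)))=4746585961537693247/1030362924590820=4606.71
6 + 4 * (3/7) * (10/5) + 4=94/7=13.43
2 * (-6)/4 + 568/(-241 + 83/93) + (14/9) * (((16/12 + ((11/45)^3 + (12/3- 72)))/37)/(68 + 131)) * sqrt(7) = -5.40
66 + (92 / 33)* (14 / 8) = 2339 / 33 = 70.88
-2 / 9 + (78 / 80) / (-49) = -4271 / 17640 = -0.24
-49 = -49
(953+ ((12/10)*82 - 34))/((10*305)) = 5087/15250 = 0.33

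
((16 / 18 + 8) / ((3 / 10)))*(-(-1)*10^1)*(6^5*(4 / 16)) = 576000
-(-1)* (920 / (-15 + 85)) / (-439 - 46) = -92 / 3395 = -0.03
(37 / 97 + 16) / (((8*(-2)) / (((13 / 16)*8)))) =-20657 / 3104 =-6.65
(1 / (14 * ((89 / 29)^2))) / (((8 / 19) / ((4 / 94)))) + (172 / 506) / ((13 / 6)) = 10810160083 / 68569308808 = 0.16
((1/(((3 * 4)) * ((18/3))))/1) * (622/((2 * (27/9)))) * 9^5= 680157/8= 85019.62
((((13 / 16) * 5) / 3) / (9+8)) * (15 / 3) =325 / 816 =0.40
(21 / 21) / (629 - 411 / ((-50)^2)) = 2500 / 1572089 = 0.00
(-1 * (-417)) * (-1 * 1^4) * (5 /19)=-2085 /19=-109.74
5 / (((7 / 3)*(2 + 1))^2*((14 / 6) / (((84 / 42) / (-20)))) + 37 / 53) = -795 / 181679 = -0.00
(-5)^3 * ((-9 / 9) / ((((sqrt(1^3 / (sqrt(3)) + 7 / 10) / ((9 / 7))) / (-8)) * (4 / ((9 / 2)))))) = -1279.80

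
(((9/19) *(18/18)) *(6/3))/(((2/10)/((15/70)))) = 135/133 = 1.02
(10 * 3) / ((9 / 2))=20 / 3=6.67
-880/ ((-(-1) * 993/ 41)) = -36080/ 993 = -36.33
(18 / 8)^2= 81 / 16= 5.06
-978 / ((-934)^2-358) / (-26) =163 / 3778658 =0.00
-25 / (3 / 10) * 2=-500 / 3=-166.67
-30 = -30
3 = 3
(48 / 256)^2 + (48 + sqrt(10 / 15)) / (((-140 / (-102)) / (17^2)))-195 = 4913 * sqrt(6) / 70 + 88809531 / 8960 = 10083.70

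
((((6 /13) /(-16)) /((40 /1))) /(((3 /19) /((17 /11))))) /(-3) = 323 /137280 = 0.00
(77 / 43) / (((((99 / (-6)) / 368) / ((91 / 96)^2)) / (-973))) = 1297243493 / 37152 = 34917.19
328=328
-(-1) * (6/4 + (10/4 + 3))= 7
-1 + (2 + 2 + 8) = 11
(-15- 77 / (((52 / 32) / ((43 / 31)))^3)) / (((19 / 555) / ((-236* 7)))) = 3774021649548780 / 1243565713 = 3034838.94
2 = 2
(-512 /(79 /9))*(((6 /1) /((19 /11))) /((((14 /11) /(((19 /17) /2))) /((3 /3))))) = -836352 /9401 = -88.96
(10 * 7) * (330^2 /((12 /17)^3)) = 520163875 /24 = 21673494.79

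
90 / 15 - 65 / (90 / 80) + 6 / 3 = -448 / 9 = -49.78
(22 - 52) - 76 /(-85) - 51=-6809 /85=-80.11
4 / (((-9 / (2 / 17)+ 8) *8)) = -1 / 137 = -0.01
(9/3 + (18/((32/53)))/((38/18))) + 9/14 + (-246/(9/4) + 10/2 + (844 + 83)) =840.43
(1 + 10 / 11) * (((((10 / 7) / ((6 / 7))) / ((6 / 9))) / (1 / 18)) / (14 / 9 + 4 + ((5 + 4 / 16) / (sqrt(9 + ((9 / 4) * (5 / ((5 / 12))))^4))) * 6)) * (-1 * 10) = -1004440500000 / 6495107069 + 160744500 * sqrt(2362) / 6495107069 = -153.44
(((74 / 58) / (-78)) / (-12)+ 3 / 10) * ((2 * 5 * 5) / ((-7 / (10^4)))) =-73037500 / 3393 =-21525.94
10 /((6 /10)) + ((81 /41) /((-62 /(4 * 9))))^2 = 87149342 /4846323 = 17.98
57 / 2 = 28.50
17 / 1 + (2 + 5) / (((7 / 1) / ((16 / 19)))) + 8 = 491 / 19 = 25.84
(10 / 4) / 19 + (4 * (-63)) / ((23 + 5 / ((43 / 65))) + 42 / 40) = -2699815 / 344318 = -7.84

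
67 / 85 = 0.79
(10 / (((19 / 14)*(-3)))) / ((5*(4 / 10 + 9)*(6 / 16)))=-1120 / 8037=-0.14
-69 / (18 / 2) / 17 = -23 / 51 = -0.45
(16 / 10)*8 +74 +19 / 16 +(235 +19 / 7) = 182393 / 560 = 325.70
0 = 0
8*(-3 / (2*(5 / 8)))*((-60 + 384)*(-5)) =31104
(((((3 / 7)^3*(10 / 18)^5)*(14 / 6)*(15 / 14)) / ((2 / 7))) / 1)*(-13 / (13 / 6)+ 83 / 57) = -578125 / 3490452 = -0.17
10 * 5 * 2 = 100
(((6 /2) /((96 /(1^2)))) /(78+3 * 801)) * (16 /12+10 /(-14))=13 /1667232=0.00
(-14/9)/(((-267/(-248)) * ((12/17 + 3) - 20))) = 59024/665631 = 0.09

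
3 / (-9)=-1 / 3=-0.33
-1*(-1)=1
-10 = -10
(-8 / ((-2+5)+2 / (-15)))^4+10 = 70.65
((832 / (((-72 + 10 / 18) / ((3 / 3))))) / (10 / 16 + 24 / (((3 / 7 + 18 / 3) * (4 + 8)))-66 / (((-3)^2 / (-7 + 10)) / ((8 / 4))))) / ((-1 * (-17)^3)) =2695680 / 48974891677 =0.00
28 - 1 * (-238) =266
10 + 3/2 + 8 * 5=103/2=51.50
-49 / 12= -4.08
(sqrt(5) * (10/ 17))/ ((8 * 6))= 5 * sqrt(5)/ 408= 0.03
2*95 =190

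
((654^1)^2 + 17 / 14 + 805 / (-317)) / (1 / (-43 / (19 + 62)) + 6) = 81622502261 / 785526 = 103908.08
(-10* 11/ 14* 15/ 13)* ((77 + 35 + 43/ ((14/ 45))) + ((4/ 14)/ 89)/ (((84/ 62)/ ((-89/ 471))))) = -9528230525/ 4200378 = -2268.42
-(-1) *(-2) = -2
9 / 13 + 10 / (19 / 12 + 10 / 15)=601 / 117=5.14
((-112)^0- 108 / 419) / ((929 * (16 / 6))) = 933 / 3114008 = 0.00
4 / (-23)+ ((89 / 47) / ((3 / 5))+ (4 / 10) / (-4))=2.88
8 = 8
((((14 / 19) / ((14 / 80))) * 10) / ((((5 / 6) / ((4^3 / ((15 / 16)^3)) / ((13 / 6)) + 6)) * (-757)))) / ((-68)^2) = -2448152 / 4052769825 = -0.00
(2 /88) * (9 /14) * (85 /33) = 255 /6776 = 0.04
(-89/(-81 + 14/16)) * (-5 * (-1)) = 3560/641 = 5.55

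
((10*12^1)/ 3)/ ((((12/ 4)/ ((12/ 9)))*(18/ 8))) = 640/ 81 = 7.90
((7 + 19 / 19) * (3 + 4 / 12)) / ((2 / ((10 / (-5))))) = -80 / 3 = -26.67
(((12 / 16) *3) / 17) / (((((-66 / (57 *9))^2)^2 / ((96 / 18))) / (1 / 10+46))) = 1182514900023 / 9955880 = 118775.53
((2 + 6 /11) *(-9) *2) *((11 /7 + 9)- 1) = -4824 /11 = -438.55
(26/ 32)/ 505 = 13/ 8080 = 0.00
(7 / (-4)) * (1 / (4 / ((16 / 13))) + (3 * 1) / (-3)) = 63 / 52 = 1.21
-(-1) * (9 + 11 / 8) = 83 / 8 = 10.38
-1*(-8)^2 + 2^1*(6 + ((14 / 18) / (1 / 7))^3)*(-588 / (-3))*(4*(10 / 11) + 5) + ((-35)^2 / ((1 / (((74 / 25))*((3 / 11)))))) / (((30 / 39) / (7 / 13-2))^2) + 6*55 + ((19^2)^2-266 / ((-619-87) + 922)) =561993132157 / 801900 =700826.95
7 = 7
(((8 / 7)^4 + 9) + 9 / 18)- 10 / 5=44207 / 4802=9.21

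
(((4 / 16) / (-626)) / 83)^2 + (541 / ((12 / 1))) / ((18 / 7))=20447026128563 / 1166241786048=17.53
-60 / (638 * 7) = -30 / 2233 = -0.01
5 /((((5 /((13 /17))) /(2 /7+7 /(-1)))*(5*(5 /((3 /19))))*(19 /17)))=-1833 /63175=-0.03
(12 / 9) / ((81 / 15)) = 20 / 81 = 0.25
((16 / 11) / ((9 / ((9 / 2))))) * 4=32 / 11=2.91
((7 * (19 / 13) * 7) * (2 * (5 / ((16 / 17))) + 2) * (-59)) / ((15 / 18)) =-16643487 / 260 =-64013.41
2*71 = 142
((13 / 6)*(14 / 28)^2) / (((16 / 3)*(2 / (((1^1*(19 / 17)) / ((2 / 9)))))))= 2223 / 8704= 0.26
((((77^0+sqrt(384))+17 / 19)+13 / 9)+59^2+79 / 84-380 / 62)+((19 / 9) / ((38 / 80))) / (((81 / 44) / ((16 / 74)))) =8 * sqrt(6)+1547893104253 / 444838716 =3499.27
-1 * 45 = -45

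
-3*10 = -30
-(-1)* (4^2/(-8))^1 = -2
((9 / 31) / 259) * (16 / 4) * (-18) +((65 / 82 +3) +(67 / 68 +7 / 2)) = 183494667 / 22384852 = 8.20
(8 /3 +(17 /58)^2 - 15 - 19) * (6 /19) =-315349 /31958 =-9.87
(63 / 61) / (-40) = -63 / 2440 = -0.03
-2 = -2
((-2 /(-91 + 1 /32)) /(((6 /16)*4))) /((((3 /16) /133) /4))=1089536 /26199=41.59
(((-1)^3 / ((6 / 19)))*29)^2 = 303601 / 36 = 8433.36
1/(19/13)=13/19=0.68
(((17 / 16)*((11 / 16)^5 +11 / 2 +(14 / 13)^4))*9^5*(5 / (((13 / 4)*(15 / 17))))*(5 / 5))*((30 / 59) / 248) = 17884114533235947375 / 11393321771466752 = 1569.70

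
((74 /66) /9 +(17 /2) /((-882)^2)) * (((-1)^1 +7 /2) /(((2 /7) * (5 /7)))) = 2132275 /1397088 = 1.53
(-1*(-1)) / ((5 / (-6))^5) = -7776 / 3125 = -2.49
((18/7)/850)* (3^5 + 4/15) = 10947/14875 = 0.74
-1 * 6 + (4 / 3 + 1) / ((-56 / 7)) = -151 / 24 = -6.29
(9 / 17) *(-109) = -981 / 17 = -57.71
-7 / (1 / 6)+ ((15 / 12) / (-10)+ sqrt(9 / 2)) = -337 / 8+ 3 * sqrt(2) / 2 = -40.00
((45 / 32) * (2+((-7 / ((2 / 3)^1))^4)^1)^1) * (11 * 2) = 96283935 / 256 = 376109.12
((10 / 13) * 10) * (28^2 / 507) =78400 / 6591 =11.90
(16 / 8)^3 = 8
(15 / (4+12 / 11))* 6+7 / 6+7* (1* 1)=2171 / 84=25.85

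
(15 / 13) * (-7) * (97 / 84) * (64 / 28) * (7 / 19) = -1940 / 247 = -7.85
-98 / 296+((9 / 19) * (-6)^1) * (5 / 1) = -40891 / 2812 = -14.54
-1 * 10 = -10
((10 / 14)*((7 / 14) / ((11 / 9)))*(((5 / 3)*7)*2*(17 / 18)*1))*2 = 425 / 33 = 12.88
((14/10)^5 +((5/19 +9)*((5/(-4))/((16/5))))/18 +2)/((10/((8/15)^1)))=30682601/80156250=0.38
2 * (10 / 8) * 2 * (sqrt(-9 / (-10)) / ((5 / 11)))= 33 * sqrt(10) / 10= 10.44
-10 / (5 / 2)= -4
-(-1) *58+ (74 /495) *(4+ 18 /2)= 29672 /495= 59.94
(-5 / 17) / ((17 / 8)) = -40 / 289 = -0.14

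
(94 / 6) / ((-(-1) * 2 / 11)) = 517 / 6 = 86.17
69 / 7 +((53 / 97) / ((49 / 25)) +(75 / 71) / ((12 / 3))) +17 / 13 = 205447451 / 17548076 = 11.71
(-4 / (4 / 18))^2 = 324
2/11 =0.18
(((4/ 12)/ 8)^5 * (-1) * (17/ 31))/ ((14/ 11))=-187/ 3455778816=-0.00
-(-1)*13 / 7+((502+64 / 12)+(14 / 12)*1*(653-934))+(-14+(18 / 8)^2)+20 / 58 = 561139 / 3248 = 172.76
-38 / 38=-1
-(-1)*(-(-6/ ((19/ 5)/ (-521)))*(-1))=15630/ 19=822.63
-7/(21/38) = -38/3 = -12.67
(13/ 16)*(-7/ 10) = -0.57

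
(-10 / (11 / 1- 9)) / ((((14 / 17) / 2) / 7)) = -85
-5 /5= -1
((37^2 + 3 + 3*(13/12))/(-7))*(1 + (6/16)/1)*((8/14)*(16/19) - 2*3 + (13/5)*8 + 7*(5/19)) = -689038757/148960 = -4625.66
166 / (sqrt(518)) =83 * sqrt(518) / 259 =7.29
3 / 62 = 0.05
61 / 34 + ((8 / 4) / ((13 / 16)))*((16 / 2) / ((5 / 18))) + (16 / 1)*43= 1681117 / 2210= 760.69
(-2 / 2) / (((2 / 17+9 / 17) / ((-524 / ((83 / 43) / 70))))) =26813080 / 913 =29368.11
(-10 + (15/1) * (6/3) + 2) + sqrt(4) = 24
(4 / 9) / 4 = 0.11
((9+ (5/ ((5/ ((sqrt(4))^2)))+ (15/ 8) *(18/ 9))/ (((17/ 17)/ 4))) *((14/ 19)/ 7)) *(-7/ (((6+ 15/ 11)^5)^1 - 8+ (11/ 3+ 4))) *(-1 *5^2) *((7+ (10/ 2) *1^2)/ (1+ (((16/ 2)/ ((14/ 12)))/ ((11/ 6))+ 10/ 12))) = 187502016240/ 2558824505183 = 0.07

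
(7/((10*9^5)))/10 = 7/5904900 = 0.00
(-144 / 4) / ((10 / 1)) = -18 / 5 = -3.60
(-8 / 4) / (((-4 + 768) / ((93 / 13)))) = -93 / 4966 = -0.02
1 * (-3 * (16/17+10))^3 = -173741112/4913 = -35363.55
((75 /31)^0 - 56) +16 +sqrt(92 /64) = -39 +sqrt(23) /4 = -37.80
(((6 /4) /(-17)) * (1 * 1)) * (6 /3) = -3 /17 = -0.18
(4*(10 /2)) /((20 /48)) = 48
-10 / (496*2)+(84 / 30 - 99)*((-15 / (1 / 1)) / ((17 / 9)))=6441467 / 8432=763.93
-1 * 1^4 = -1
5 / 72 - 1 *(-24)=1733 / 72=24.07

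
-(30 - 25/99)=-29.75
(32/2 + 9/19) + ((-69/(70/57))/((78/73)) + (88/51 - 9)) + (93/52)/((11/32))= -740708957/19399380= -38.18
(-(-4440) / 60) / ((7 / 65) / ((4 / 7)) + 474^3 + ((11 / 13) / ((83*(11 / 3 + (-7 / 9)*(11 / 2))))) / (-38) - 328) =30341480 / 43665529359373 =0.00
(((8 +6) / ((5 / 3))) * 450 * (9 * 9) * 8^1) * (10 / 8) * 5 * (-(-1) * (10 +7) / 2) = 130126500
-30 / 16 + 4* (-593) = -18991 / 8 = -2373.88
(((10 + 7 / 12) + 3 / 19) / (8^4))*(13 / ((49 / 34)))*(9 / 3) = 541229 / 7626752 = 0.07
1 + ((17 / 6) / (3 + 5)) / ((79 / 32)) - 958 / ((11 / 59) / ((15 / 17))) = -200885033 / 44319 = -4532.71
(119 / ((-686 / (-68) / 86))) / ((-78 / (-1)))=24854 / 1911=13.01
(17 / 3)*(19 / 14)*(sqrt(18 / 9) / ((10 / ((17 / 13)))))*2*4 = 10982*sqrt(2) / 1365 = 11.38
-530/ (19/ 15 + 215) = -3975/ 1622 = -2.45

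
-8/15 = -0.53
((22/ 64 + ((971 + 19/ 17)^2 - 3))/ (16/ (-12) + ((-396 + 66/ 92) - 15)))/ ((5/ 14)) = -4221155831361/ 656642680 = -6428.39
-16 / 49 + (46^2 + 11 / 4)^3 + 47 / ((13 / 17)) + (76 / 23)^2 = 205122937977164551 / 21566272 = 9511284007.60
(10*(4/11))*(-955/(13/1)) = -38200/143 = -267.13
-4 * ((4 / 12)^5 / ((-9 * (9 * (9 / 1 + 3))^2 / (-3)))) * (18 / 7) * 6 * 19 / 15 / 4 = -19 / 8266860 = -0.00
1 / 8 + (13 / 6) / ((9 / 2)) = 131 / 216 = 0.61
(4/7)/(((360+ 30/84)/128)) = 1024/5045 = 0.20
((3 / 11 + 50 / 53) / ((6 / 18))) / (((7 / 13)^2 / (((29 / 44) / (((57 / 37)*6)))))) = 128567933 / 143292072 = 0.90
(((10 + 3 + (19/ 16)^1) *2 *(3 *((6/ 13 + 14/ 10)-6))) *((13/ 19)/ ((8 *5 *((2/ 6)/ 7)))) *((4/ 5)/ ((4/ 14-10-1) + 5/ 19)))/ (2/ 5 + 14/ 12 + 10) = 80786349/ 96466000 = 0.84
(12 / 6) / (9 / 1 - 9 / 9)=1 / 4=0.25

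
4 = 4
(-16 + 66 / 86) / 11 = -655 / 473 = -1.38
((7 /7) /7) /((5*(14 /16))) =8 /245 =0.03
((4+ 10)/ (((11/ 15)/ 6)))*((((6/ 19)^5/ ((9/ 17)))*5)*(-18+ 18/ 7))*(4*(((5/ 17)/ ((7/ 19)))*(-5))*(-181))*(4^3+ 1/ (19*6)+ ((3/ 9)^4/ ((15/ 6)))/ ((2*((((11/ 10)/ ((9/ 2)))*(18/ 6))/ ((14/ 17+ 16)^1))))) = -31454643012480000/ 3241213591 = -9704588.15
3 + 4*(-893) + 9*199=-1778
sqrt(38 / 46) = sqrt(437) / 23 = 0.91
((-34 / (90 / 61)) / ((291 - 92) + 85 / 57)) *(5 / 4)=-19703 / 137136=-0.14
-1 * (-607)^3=223648543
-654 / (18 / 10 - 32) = 21.66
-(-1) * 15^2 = 225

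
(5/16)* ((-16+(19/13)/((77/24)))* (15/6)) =-48625/4004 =-12.14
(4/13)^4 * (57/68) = 3648/485537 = 0.01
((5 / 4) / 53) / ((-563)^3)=-5 / 37832151964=-0.00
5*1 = 5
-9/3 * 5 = -15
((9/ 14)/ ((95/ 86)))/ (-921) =-129/ 204155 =-0.00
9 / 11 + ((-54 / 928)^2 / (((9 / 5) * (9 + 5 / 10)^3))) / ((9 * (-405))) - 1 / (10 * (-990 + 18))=2018738985431 / 2467037437920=0.82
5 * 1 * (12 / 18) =10 / 3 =3.33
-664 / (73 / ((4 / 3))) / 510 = -1328 / 55845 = -0.02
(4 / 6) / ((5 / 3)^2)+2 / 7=92 / 175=0.53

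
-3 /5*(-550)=330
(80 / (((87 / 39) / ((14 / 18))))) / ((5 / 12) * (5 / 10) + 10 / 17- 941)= -990080 / 33373461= -0.03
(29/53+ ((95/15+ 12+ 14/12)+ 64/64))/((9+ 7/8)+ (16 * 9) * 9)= 8924/553691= 0.02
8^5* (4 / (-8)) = -16384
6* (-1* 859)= -5154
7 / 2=3.50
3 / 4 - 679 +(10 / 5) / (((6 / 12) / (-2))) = -2745 / 4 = -686.25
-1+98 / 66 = 0.48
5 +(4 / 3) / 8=31 / 6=5.17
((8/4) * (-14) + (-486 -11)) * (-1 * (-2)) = -1050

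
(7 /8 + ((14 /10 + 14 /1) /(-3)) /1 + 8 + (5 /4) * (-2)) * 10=12.42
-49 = -49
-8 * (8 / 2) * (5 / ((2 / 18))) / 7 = -1440 / 7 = -205.71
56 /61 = 0.92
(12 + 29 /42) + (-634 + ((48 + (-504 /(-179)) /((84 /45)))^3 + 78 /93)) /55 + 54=928824994341787 /410707625790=2261.52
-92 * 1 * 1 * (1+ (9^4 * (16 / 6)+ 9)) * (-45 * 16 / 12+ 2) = 93412016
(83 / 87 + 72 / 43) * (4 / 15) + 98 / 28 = 4.20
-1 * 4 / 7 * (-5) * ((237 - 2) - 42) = 551.43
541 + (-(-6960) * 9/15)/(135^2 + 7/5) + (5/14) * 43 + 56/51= 9071885089/16267062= 557.68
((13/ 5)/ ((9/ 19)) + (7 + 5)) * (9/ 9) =787/ 45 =17.49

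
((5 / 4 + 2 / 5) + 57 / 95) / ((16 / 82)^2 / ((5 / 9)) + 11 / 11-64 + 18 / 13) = -109265 / 2988852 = -0.04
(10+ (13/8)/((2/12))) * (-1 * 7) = -553/4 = -138.25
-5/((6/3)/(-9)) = 45/2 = 22.50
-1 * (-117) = 117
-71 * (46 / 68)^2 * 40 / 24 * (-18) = 563385 / 578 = 974.71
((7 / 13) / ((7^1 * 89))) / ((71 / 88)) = 88 / 82147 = 0.00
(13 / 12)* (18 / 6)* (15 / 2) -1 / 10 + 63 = 3491 / 40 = 87.28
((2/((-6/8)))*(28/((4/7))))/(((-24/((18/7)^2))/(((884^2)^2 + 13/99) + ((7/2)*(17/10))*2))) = 1209133490297102/55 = 21984245278129.13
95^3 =857375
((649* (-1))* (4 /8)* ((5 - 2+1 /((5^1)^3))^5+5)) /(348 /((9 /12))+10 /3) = -14929138610761947 /85571289062500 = -174.46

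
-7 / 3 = -2.33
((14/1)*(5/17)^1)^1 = 70/17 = 4.12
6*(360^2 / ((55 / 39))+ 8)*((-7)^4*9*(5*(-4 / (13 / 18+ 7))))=-47187376225920 / 1529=-30861593345.93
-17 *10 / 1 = -170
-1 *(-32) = 32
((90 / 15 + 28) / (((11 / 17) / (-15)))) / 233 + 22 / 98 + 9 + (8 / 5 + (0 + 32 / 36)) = 47079814 / 5651415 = 8.33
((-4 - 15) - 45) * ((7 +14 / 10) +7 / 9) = -587.38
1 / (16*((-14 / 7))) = -1 / 32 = -0.03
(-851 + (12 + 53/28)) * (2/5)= -23439/70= -334.84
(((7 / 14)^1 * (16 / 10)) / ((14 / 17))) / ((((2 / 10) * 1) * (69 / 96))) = 1088 / 161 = 6.76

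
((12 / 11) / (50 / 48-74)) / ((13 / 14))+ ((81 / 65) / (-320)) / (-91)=-0.02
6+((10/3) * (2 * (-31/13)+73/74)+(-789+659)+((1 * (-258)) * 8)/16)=-265.61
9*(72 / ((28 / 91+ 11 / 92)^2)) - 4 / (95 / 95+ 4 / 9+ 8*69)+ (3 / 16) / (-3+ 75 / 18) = 36937089519003 / 10405149608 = 3549.89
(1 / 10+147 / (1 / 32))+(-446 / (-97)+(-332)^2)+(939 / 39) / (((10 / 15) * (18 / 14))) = 2174483299 / 18915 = 114960.79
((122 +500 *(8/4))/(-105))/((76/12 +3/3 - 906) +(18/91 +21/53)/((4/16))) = 35139/2947370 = 0.01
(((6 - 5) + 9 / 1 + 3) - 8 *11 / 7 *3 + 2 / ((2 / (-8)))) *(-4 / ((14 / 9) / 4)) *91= 214344 / 7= 30620.57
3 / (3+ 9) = 1 / 4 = 0.25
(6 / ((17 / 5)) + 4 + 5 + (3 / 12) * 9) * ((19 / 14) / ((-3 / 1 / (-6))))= 16815 / 476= 35.33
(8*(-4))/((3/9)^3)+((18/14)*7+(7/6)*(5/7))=-5125/6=-854.17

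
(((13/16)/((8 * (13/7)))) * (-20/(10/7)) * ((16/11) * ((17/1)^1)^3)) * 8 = -481474/11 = -43770.36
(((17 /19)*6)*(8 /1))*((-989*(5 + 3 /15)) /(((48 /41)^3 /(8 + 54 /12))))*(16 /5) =-15063994049 /2736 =-5505845.78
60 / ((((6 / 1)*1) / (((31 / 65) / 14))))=31 / 91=0.34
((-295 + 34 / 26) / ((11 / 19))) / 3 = -72542 / 429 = -169.10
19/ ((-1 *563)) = -19/ 563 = -0.03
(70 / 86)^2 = 1225 / 1849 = 0.66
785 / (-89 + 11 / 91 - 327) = -14287 / 7569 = -1.89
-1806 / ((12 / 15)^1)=-4515 / 2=-2257.50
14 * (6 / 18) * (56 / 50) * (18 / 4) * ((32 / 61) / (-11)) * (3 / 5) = -56448 / 83875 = -0.67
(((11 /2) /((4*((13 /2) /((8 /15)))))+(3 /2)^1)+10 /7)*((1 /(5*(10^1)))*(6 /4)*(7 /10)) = 8303 /130000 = 0.06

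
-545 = -545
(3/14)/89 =3/1246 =0.00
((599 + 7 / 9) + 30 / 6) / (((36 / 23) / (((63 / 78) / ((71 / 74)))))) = 32423951 / 99684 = 325.27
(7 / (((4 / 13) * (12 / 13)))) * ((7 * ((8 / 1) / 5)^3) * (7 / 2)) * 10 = 1854944 / 75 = 24732.59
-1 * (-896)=896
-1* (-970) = 970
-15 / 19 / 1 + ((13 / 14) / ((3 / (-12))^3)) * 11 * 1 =-654.50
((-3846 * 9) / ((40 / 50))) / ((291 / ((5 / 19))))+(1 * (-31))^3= -109953851 / 3686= -29830.13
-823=-823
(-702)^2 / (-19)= -492804 / 19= -25937.05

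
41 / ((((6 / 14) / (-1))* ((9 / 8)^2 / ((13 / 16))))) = -14924 / 243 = -61.42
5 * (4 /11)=20 /11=1.82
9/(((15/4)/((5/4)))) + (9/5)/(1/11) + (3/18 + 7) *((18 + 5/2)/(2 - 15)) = 8969/780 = 11.50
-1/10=-0.10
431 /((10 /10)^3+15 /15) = 431 /2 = 215.50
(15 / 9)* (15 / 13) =25 / 13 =1.92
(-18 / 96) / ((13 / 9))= -27 / 208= -0.13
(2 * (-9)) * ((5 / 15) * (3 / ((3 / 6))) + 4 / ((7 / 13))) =-1188 / 7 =-169.71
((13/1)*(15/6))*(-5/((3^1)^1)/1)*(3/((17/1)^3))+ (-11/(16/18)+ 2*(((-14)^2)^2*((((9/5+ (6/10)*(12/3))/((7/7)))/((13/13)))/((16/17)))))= 67376959021/196520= 342850.39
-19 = -19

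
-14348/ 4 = -3587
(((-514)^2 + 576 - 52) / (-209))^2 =70076678400 / 43681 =1604282.83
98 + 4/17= 1670/17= 98.24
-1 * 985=-985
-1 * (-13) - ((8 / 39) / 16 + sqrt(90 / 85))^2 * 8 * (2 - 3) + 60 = 8 * sqrt(34) / 221 + 2106619 / 25857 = 81.68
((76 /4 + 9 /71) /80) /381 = 679 /1082040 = 0.00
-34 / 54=-17 / 27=-0.63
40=40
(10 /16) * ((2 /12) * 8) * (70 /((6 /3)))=175 /6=29.17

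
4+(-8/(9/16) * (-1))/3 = 236/27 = 8.74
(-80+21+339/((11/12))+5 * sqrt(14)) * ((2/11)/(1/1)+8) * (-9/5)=-553878/121 - 810 * sqrt(14)/11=-4853.03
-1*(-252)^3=16003008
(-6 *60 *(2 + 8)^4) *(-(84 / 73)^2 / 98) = 259200000 / 5329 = 48639.52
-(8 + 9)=-17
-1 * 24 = -24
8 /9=0.89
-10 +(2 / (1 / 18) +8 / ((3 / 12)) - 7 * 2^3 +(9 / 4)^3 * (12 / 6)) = 793 / 32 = 24.78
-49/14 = -7/2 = -3.50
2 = 2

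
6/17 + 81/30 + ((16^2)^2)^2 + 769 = 730144571569/170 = 4294968068.05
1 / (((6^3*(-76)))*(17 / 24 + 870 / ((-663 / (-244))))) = -221 / 1164165948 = -0.00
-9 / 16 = -0.56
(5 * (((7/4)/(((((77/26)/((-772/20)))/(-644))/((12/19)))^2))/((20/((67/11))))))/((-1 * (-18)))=49978108517792/12012275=4160586.44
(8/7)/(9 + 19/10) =80/763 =0.10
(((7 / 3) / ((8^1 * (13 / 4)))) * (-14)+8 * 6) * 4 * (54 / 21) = 43752 / 91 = 480.79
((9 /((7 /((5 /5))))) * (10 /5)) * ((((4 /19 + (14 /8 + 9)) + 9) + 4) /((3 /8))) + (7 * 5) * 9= 63747 /133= 479.30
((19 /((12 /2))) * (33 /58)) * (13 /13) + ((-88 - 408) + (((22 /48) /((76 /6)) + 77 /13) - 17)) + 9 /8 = -57775499 /114608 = -504.11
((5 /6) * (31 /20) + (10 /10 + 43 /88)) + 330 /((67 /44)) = 219.50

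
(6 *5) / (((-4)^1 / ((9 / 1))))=-135 / 2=-67.50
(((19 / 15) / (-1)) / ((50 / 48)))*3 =-456 / 125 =-3.65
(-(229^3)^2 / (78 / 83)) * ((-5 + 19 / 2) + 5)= -227428343096944817 / 156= -1457873994211184.72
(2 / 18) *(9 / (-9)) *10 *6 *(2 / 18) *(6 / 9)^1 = -40 / 81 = -0.49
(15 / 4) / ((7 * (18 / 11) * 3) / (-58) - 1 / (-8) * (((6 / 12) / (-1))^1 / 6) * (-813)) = 38280 / 80401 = 0.48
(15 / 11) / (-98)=-15 / 1078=-0.01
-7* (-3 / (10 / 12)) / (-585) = -14 / 325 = -0.04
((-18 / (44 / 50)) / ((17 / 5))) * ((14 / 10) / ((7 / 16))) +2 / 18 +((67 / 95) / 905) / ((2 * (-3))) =-5539062937 / 289391850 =-19.14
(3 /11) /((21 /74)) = 74 /77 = 0.96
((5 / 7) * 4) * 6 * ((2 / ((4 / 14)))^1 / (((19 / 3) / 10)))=3600 / 19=189.47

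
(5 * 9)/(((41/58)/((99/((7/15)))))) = 3875850/287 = 13504.70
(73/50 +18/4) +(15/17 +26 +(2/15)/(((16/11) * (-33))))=32.84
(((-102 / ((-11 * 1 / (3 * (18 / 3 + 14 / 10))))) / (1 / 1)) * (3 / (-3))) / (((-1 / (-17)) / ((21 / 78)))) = -673659 / 715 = -942.18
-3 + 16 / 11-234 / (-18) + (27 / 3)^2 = 1017 / 11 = 92.45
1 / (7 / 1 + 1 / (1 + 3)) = 4 / 29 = 0.14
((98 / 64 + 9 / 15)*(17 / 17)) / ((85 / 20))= 341 / 680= 0.50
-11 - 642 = -653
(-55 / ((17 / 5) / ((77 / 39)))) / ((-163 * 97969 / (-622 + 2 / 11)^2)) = 2729160000 / 3529137287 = 0.77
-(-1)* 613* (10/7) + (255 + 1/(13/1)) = 102902/91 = 1130.79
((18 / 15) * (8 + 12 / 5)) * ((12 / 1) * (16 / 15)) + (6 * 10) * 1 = 27468 / 125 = 219.74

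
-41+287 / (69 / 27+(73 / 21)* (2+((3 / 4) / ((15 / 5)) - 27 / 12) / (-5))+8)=-153668 / 5953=-25.81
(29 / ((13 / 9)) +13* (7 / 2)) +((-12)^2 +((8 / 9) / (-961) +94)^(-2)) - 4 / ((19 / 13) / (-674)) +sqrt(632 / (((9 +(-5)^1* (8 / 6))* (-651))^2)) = 2* sqrt(158) / 1519 +335367098873760205 / 163258539756988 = 2054.23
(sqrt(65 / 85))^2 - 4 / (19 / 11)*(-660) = 493927 / 323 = 1529.19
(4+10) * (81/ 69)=378/ 23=16.43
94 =94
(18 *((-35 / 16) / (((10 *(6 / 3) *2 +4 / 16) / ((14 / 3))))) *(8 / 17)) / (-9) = 280 / 1173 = 0.24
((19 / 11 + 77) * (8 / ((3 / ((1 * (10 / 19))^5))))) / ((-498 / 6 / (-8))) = 5542400000 / 6782035161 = 0.82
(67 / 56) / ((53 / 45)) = 1.02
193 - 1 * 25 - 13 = 155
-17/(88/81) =-15.65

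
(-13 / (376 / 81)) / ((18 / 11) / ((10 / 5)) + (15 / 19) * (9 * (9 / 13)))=-317889 / 651232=-0.49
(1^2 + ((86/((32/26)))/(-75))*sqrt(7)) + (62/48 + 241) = 5839/24 - 559*sqrt(7)/600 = 240.83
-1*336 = -336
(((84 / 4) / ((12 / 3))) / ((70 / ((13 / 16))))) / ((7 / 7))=39 / 640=0.06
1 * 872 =872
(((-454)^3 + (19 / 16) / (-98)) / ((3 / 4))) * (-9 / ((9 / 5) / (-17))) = -10605355254.71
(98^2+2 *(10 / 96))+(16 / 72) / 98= 33883655 / 3528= 9604.21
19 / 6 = 3.17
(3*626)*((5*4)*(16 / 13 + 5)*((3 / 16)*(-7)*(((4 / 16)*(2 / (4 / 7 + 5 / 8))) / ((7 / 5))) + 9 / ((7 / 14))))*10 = 2760941700 / 67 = 41208085.07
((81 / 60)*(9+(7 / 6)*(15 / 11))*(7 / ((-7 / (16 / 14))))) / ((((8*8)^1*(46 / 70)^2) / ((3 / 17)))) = -0.10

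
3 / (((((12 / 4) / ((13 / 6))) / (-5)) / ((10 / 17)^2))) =-3250 / 867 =-3.75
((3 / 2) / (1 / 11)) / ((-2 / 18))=-297 / 2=-148.50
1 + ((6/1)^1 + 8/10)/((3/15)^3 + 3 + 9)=2351/1501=1.57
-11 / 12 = -0.92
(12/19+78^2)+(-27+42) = 115893/19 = 6099.63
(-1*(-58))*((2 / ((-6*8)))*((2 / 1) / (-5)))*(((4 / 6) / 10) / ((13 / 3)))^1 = 29 / 1950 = 0.01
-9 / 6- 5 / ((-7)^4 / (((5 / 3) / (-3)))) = -64777 / 43218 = -1.50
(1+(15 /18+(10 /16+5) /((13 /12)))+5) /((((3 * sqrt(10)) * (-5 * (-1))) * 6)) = 469 * sqrt(10) /35100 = 0.04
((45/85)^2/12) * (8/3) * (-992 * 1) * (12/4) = -53568/289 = -185.36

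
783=783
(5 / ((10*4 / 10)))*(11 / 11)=5 / 4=1.25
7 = 7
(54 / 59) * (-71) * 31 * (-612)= 1232858.44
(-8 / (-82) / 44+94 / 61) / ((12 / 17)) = 721735 / 330132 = 2.19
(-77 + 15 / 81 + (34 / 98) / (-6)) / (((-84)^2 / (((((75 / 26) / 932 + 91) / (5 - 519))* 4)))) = 448546061735 / 58135418070912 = 0.01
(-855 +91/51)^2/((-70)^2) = 473367049/3186225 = 148.57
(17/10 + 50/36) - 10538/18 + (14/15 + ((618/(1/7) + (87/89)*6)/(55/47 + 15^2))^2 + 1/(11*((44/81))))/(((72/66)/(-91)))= -31274.91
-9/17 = -0.53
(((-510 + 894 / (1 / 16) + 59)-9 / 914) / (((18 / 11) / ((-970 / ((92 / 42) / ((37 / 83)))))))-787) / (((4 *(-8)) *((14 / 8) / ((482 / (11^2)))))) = 4218377334138697 / 35468822928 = 118931.98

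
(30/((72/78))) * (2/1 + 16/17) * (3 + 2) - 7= 8006/17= 470.94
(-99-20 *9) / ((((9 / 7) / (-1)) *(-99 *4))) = -217 / 396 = -0.55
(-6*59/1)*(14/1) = -4956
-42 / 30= -7 / 5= -1.40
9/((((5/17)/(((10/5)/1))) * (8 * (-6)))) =-51/40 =-1.28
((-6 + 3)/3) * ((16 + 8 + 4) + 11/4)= -123/4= -30.75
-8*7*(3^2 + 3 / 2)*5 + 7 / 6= -17633 / 6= -2938.83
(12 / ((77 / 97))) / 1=1164 / 77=15.12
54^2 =2916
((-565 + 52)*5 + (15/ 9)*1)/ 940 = -769/ 282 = -2.73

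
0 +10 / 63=10 / 63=0.16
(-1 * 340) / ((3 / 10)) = -3400 / 3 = -1133.33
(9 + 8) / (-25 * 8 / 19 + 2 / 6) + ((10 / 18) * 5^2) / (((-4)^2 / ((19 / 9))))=124051 / 752976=0.16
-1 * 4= -4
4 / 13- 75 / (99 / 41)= -13193 / 429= -30.75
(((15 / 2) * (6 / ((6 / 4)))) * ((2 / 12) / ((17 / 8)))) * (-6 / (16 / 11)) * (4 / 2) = -330 / 17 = -19.41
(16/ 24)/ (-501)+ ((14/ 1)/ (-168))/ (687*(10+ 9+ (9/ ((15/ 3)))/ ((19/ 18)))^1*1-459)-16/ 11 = -3815399705/ 2620678896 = -1.46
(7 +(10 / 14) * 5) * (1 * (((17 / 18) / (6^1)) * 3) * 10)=3145 / 63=49.92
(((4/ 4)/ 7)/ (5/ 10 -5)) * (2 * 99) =-44/ 7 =-6.29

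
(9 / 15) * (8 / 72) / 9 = 1 / 135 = 0.01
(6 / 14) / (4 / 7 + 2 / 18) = 27 / 43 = 0.63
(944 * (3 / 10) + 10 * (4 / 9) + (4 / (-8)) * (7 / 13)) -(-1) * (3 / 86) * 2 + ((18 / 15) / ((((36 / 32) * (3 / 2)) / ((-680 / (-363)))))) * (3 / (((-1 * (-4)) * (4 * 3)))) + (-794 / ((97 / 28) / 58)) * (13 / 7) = -24400.14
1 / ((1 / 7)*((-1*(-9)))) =7 / 9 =0.78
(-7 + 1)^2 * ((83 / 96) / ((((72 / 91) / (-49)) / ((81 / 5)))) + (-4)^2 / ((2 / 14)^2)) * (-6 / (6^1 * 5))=960939 / 1600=600.59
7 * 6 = 42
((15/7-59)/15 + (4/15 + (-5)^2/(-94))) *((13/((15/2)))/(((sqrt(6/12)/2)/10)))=-389012 *sqrt(2)/2961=-185.80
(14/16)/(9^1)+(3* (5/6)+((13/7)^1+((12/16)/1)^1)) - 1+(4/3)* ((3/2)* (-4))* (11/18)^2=5519/4536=1.22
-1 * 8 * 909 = -7272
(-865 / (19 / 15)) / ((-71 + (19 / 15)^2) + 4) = 2919375 / 279566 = 10.44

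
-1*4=-4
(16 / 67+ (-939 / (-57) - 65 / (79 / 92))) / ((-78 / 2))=5931815 / 3922113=1.51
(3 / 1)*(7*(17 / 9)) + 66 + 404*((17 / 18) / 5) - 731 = -24706 / 45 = -549.02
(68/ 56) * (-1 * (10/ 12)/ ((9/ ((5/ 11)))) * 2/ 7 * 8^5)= -6963200/ 14553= -478.47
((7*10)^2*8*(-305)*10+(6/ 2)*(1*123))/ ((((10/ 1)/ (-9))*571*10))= 1076036679/ 57100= 18844.78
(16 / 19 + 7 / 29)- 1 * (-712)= 392909 / 551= 713.08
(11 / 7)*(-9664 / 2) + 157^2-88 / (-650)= 38802383 / 2275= 17055.99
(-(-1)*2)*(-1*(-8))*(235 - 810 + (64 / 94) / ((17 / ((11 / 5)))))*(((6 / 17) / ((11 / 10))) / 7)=-440980416 / 1045891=-421.63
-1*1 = -1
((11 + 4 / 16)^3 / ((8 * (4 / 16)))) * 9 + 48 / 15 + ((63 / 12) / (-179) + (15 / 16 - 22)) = 731962187 / 114560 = 6389.33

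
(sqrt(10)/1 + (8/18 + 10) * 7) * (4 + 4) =8 * sqrt(10) + 5264/9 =610.19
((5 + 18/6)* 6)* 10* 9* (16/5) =13824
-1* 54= -54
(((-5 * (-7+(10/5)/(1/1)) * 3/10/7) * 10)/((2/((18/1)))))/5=135/7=19.29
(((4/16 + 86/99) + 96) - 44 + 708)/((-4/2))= -301403/792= -380.56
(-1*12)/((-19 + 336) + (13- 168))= -2/27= -0.07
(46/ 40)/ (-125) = -23/ 2500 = -0.01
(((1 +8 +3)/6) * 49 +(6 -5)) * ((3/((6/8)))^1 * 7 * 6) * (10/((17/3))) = 498960/17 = 29350.59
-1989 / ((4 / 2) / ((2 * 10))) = -19890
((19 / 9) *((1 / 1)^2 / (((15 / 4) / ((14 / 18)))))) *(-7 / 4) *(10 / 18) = -931 / 2187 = -0.43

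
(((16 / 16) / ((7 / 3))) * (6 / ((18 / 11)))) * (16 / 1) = 176 / 7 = 25.14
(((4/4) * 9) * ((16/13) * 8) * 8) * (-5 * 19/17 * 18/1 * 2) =-142618.64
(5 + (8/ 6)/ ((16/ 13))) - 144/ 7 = -1217/ 84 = -14.49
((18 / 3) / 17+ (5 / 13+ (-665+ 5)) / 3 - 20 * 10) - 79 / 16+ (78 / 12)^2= -4054445 / 10608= -382.21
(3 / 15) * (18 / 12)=3 / 10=0.30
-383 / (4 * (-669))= 383 / 2676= 0.14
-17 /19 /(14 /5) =-85 /266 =-0.32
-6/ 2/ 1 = -3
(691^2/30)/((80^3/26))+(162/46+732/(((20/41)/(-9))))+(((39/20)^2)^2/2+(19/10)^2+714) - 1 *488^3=-20530345799439349/176640000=-116227048.23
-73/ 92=-0.79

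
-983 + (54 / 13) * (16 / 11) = -139705 / 143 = -976.96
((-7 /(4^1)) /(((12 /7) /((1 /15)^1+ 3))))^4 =1613227676641 /16796160000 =96.05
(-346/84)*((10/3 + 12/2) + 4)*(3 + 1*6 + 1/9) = -283720/567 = -500.39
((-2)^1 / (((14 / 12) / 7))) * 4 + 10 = -38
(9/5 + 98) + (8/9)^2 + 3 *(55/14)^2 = 11660219/79380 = 146.89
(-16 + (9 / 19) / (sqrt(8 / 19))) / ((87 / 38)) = -608 / 87 + 3 * sqrt(38) / 58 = -6.67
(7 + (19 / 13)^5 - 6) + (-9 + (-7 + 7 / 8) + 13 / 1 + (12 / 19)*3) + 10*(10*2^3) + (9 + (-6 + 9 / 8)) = 5725229730 / 7054567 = 811.56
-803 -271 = -1074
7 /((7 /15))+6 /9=47 /3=15.67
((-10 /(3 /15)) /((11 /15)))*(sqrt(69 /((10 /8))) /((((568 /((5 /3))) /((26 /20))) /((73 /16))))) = -23725*sqrt(345) /49984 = -8.82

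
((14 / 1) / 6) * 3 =7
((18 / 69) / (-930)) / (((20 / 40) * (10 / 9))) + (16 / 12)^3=1140557 / 481275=2.37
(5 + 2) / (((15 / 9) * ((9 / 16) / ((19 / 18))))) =1064 / 135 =7.88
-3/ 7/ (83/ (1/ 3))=-0.00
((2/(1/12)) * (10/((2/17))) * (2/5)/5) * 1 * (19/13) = 15504/65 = 238.52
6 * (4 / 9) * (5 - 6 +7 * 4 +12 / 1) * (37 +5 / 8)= 3913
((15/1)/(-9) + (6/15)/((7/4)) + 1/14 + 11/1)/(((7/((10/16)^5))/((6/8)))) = 180625/1835008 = 0.10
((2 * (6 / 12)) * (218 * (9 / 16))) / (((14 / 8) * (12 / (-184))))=-7521 / 7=-1074.43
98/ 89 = 1.10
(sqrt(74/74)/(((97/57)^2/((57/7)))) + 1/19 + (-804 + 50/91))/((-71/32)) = 59538578304/165005633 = 360.83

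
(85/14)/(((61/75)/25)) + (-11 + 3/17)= 2552239/14518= 175.80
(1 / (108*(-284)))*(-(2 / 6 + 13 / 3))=7 / 46008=0.00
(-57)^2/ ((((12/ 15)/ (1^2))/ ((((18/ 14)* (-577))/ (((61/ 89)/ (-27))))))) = 202717764855/ 1708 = 118687215.96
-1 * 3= -3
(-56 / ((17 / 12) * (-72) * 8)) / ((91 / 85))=5 / 78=0.06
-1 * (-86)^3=636056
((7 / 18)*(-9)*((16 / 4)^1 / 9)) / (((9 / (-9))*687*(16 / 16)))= 14 / 6183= 0.00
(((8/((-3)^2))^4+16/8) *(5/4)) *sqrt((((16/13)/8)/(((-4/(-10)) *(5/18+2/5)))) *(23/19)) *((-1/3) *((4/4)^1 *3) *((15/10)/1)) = -215225 *sqrt(693082)/43935372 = -4.08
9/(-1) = -9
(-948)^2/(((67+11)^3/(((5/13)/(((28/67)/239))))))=499685665/1199562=416.56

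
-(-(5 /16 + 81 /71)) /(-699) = -1651 /794064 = -0.00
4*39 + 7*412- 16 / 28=21276 / 7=3039.43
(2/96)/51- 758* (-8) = 14844673/2448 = 6064.00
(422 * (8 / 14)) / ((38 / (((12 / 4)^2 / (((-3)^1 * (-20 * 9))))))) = 211 / 1995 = 0.11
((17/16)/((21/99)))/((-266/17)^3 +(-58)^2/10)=-4593655/3204761056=-0.00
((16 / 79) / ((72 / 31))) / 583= 62 / 414513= 0.00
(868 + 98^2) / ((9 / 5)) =52360 / 9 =5817.78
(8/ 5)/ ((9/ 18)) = 16/ 5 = 3.20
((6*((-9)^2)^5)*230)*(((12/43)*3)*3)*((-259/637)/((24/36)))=-28841704265439720/3913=-7370739653830.75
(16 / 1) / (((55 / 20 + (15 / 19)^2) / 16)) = 369664 / 4871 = 75.89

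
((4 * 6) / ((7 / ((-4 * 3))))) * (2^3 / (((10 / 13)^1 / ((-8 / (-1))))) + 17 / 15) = -24288 / 7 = -3469.71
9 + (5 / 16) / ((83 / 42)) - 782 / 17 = -24463 / 664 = -36.84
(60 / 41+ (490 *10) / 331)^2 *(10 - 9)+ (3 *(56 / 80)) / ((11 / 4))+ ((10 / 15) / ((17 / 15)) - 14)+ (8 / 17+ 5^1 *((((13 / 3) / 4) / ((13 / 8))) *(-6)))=40026204030474 / 172200858335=232.44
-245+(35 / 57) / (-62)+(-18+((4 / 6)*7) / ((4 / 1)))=-462677 / 1767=-261.84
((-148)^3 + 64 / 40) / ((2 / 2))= -16208952 / 5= -3241790.40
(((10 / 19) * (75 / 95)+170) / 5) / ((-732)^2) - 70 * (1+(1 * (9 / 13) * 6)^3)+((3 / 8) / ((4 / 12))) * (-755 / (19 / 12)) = -298728507275569 / 53121390426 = -5623.51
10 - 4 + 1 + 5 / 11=7.45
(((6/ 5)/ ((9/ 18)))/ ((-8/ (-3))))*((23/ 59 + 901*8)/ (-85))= -765531/ 10030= -76.32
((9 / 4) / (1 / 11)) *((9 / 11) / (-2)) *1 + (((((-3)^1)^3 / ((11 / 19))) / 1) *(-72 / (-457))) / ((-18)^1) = -390771 / 40216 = -9.72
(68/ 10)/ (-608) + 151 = 229503/ 1520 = 150.99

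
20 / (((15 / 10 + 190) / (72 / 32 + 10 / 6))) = 470 / 1149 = 0.41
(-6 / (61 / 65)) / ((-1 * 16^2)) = 195 / 7808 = 0.02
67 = 67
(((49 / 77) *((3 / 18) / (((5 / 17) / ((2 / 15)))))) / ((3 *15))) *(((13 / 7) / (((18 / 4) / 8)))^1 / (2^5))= 221 / 2004750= 0.00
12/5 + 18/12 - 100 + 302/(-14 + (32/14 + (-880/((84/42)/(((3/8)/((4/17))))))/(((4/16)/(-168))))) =-1584965769/16492990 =-96.10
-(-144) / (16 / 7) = 63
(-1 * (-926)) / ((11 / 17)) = 15742 / 11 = 1431.09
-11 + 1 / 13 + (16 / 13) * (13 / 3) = -5.59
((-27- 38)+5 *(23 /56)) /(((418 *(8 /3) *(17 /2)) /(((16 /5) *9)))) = -19035 /99484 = -0.19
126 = 126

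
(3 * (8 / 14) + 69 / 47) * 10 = 10470 / 329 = 31.82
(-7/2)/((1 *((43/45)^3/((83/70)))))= -1512675/318028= -4.76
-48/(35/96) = -4608/35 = -131.66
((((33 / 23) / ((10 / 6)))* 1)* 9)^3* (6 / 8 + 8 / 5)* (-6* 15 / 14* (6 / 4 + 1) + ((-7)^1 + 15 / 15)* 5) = -4288650748173 / 85169000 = -50354.60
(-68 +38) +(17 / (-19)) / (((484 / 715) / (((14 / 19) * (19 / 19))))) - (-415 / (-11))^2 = -127052395 / 87362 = -1454.32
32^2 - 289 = 735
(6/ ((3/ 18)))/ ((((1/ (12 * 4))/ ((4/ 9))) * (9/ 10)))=2560/ 3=853.33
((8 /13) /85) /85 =8 /93925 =0.00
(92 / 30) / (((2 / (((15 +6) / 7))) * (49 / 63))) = 207 / 35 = 5.91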